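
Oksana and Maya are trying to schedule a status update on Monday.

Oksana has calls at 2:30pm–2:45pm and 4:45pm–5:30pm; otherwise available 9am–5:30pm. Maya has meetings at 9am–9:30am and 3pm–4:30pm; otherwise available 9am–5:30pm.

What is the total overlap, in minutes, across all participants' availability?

330 minutes

Oksana free within 09:00–17:30: 09:00–14:30, 14:45–16:45.
Maya free within 09:00–17:30: 09:30–15:00, 16:30–17:30.
Oksana ∩ Maya: 09:30–14:30, 14:45–15:00, 16:30–16:45.
Total common minutes: 300 + 15 + 15 = 330.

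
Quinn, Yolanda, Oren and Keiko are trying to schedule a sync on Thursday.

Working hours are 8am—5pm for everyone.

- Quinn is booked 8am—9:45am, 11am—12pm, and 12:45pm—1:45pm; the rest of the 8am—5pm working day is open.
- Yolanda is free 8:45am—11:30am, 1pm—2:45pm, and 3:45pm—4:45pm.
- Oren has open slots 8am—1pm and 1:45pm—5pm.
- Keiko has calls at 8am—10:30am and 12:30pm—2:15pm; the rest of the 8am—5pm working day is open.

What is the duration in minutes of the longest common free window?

60 minutes

Quinn free within 08:00–17:00: 09:45–11:00, 12:00–12:45, 13:45–17:00.
Keiko free within 08:00–17:00: 10:30–12:30, 14:15–17:00.
Quinn ∩ Yolanda: 09:45–11:00, 13:45–14:45, 15:45–16:45.
Quinn ∩ Yolanda ∩ Oren: 09:45–11:00, 13:45–14:45, 15:45–16:45.
Quinn ∩ Yolanda ∩ Oren ∩ Keiko: 10:30–11:00, 14:15–14:45, 15:45–16:45.
Common window lengths: 30, 30, 60 min; longest is 60.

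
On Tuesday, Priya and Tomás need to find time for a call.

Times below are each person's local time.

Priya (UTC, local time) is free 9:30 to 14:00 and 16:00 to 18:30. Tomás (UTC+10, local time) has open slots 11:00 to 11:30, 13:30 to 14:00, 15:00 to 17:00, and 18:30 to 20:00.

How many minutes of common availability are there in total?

30 minutes

Priya → UTC: 09:30–14:00, 16:00–18:30.
Tomás → UTC: 01:00–01:30, 03:30–04:00, 05:00–07:00, 08:30–10:00.
Priya ∩ Tomás: 09:30–10:00.
Total common minutes: 30.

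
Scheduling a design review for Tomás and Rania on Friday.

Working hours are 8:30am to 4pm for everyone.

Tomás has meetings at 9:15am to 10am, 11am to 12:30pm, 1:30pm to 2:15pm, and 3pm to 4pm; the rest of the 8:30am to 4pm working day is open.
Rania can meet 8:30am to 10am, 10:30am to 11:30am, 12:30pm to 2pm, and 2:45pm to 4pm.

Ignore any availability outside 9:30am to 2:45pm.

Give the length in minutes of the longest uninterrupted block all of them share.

Tomás free within 08:30–16:00: 08:30–09:15, 10:00–11:00, 12:30–13:30, 14:15–15:00.
Tomás ∩ Rania: 08:30–09:15, 10:30–11:00, 12:30–13:30, 14:45–15:00.
Restricted to 09:30–14:45: 10:30–11:00, 12:30–13:30.
Common window lengths: 30, 60 min; longest is 60.

60 minutes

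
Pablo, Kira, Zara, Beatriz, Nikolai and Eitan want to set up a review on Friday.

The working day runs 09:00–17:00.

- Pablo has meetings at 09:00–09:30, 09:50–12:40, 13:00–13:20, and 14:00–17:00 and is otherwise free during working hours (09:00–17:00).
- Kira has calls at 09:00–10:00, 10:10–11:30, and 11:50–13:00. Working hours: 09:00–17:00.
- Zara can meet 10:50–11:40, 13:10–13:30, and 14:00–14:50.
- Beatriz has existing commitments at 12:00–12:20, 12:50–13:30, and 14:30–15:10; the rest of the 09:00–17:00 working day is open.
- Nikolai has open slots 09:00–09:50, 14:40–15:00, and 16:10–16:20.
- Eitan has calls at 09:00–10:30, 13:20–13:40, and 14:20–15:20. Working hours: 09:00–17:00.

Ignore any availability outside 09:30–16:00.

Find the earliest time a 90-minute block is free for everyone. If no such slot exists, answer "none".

none

Pablo free within 09:00–17:00: 09:30–09:50, 12:40–13:00, 13:20–14:00.
Kira free within 09:00–17:00: 10:00–10:10, 11:30–11:50, 13:00–17:00.
Beatriz free within 09:00–17:00: 09:00–12:00, 12:20–12:50, 13:30–14:30, 15:10–17:00.
Eitan free within 09:00–17:00: 10:30–13:20, 13:40–14:20, 15:20–17:00.
Pablo ∩ Kira: 13:20–14:00.
Pablo ∩ Kira ∩ Zara: 13:20–13:30.
Pablo ∩ Kira ∩ Zara ∩ Beatriz: (none).
Pablo ∩ Kira ∩ Zara ∩ Beatriz ∩ Nikolai: (none).
Pablo ∩ Kira ∩ Zara ∩ Beatriz ∩ Nikolai ∩ Eitan: (none).
Restricted to 09:30–16:00: (none).
Windows ≥ 90 min: (none).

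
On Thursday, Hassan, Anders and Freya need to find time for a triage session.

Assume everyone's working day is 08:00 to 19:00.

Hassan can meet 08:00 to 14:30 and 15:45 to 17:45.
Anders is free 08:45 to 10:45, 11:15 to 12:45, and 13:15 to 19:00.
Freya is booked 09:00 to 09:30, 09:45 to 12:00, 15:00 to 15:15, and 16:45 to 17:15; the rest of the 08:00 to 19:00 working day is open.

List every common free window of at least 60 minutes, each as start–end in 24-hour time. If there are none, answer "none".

Freya free within 08:00–19:00: 08:00–09:00, 09:30–09:45, 12:00–15:00, 15:15–16:45, 17:15–19:00.
Hassan ∩ Anders: 08:45–10:45, 11:15–12:45, 13:15–14:30, 15:45–17:45.
Hassan ∩ Anders ∩ Freya: 08:45–09:00, 09:30–09:45, 12:00–12:45, 13:15–14:30, 15:45–16:45, 17:15–17:45.
Windows ≥ 60 min: 13:15–14:30, 15:45–16:45.

13:15–14:30, 15:45–16:45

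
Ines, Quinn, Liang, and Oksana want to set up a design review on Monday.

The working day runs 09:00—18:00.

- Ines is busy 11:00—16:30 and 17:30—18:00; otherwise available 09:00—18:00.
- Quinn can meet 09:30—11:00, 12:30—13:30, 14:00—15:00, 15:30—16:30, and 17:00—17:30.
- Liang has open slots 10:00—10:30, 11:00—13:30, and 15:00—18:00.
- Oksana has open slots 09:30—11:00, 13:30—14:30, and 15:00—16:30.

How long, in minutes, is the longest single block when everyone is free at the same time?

Ines free within 09:00–18:00: 09:00–11:00, 16:30–17:30.
Ines ∩ Quinn: 09:30–11:00, 17:00–17:30.
Ines ∩ Quinn ∩ Liang: 10:00–10:30, 17:00–17:30.
Ines ∩ Quinn ∩ Liang ∩ Oksana: 10:00–10:30.
Single common window of 30 minutes.

30 minutes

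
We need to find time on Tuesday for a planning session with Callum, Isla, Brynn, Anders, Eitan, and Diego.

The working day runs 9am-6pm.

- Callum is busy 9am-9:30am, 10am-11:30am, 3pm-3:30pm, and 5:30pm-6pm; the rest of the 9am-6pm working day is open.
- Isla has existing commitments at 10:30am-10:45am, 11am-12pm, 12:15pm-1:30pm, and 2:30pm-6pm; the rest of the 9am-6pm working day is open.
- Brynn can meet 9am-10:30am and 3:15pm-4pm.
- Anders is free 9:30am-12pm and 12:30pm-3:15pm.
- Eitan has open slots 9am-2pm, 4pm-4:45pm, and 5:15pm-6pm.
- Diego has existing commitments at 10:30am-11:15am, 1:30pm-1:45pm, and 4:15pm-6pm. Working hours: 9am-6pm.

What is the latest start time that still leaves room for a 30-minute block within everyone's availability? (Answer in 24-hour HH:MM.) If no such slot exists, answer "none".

09:30

Callum free within 09:00–18:00: 09:30–10:00, 11:30–15:00, 15:30–17:30.
Isla free within 09:00–18:00: 09:00–10:30, 10:45–11:00, 12:00–12:15, 13:30–14:30.
Diego free within 09:00–18:00: 09:00–10:30, 11:15–13:30, 13:45–16:15.
Callum ∩ Isla: 09:30–10:00, 12:00–12:15, 13:30–14:30.
Callum ∩ Isla ∩ Brynn: 09:30–10:00.
Callum ∩ Isla ∩ Brynn ∩ Anders: 09:30–10:00.
Callum ∩ Isla ∩ Brynn ∩ Anders ∩ Eitan: 09:30–10:00.
Callum ∩ Isla ∩ Brynn ∩ Anders ∩ Eitan ∩ Diego: 09:30–10:00.
Windows ≥ 30 min: 09:30–10:00.
Latest start in the last window 09:30–10:00 is 10:00 − 30 min = 09:30.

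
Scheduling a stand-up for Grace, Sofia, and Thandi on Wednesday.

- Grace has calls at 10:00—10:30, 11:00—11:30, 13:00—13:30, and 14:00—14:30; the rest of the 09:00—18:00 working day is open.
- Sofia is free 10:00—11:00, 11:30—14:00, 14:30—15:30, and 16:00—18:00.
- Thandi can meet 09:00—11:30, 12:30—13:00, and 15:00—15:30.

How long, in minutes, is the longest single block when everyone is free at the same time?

30 minutes

Grace free within 09:00–18:00: 09:00–10:00, 10:30–11:00, 11:30–13:00, 13:30–14:00, 14:30–18:00.
Grace ∩ Sofia: 10:30–11:00, 11:30–13:00, 13:30–14:00, 14:30–15:30, 16:00–18:00.
Grace ∩ Sofia ∩ Thandi: 10:30–11:00, 12:30–13:00, 15:00–15:30.
Common window lengths: 30, 30, 30 min; longest is 30.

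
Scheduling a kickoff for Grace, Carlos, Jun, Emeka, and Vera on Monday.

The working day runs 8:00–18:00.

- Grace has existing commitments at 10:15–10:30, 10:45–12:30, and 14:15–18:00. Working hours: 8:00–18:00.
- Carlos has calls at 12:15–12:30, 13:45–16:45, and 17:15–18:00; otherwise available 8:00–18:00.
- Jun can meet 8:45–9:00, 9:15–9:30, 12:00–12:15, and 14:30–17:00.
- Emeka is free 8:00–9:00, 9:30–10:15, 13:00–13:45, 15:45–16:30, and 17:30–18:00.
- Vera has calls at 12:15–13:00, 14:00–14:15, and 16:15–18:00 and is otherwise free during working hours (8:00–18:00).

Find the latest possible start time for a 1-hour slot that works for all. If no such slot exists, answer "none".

none

Grace free within 08:00–18:00: 08:00–10:15, 10:30–10:45, 12:30–14:15.
Carlos free within 08:00–18:00: 08:00–12:15, 12:30–13:45, 16:45–17:15.
Vera free within 08:00–18:00: 08:00–12:15, 13:00–14:00, 14:15–16:15.
Grace ∩ Carlos: 08:00–10:15, 10:30–10:45, 12:30–13:45.
Grace ∩ Carlos ∩ Jun: 08:45–09:00, 09:15–09:30.
Grace ∩ Carlos ∩ Jun ∩ Emeka: 08:45–09:00.
Grace ∩ Carlos ∩ Jun ∩ Emeka ∩ Vera: 08:45–09:00.
Windows ≥ 60 min: (none).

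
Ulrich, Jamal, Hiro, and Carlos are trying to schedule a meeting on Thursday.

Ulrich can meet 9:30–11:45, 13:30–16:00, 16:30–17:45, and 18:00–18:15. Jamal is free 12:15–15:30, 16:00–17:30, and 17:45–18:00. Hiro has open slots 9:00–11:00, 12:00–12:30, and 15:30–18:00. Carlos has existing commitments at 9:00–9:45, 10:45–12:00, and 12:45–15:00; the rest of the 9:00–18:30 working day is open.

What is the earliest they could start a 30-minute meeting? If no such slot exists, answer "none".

16:30

Carlos free within 09:00–18:30: 09:45–10:45, 12:00–12:45, 15:00–18:30.
Ulrich ∩ Jamal: 13:30–15:30, 16:30–17:30.
Ulrich ∩ Jamal ∩ Hiro: 16:30–17:30.
Ulrich ∩ Jamal ∩ Hiro ∩ Carlos: 16:30–17:30.
Windows ≥ 30 min: 16:30–17:30.
Earliest such window starts at 16:30.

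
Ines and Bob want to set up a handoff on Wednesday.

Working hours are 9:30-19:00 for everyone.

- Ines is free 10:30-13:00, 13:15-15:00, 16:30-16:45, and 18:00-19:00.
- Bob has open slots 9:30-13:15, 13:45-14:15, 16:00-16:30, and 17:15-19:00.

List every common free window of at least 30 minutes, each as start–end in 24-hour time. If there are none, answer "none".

Ines ∩ Bob: 10:30–13:00, 13:45–14:15, 18:00–19:00.
Windows ≥ 30 min: 10:30–13:00, 13:45–14:15, 18:00–19:00.

10:30–13:00, 13:45–14:15, 18:00–19:00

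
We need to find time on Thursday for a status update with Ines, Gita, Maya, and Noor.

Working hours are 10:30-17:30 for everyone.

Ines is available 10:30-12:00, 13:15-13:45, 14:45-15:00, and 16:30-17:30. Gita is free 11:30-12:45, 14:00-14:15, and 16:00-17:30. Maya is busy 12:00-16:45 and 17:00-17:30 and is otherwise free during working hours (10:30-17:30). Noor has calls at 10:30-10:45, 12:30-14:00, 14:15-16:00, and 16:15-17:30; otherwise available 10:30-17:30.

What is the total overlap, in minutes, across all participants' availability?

Maya free within 10:30–17:30: 10:30–12:00, 16:45–17:00.
Noor free within 10:30–17:30: 10:45–12:30, 14:00–14:15, 16:00–16:15.
Ines ∩ Gita: 11:30–12:00, 16:30–17:30.
Ines ∩ Gita ∩ Maya: 11:30–12:00, 16:45–17:00.
Ines ∩ Gita ∩ Maya ∩ Noor: 11:30–12:00.
Total common minutes: 30.

30 minutes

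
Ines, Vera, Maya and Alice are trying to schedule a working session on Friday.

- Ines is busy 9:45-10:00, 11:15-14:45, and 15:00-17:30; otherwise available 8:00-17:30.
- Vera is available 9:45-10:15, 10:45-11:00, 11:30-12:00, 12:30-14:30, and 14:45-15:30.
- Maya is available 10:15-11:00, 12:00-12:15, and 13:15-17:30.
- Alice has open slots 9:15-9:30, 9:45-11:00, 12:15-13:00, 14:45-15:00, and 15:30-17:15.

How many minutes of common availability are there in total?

30 minutes

Ines free within 08:00–17:30: 08:00–09:45, 10:00–11:15, 14:45–15:00.
Ines ∩ Vera: 10:00–10:15, 10:45–11:00, 14:45–15:00.
Ines ∩ Vera ∩ Maya: 10:45–11:00, 14:45–15:00.
Ines ∩ Vera ∩ Maya ∩ Alice: 10:45–11:00, 14:45–15:00.
Total common minutes: 15 + 15 = 30.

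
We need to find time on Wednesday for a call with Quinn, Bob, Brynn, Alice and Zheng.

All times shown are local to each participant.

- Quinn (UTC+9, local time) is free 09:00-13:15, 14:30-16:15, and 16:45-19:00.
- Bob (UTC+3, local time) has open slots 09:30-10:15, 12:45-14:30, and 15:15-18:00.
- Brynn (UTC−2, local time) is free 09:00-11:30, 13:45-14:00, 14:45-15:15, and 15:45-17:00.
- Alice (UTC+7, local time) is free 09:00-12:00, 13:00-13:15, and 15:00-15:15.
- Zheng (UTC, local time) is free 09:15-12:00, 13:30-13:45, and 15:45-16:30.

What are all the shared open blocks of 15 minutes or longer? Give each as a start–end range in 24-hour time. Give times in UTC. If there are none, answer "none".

Quinn → UTC: 00:00–04:15, 05:30–07:15, 07:45–10:00.
Bob → UTC: 06:30–07:15, 09:45–11:30, 12:15–15:00.
Brynn → UTC: 11:00–13:30, 15:45–16:00, 16:45–17:15, 17:45–19:00.
Alice → UTC: 02:00–05:00, 06:00–06:15, 08:00–08:15.
Zheng → UTC: 09:15–12:00, 13:30–13:45, 15:45–16:30.
Quinn ∩ Bob: 06:30–07:15, 09:45–10:00.
Quinn ∩ Bob ∩ Brynn: (none).
Quinn ∩ Bob ∩ Brynn ∩ Alice: (none).
Quinn ∩ Bob ∩ Brynn ∩ Alice ∩ Zheng: (none).
Windows ≥ 15 min: (none).

none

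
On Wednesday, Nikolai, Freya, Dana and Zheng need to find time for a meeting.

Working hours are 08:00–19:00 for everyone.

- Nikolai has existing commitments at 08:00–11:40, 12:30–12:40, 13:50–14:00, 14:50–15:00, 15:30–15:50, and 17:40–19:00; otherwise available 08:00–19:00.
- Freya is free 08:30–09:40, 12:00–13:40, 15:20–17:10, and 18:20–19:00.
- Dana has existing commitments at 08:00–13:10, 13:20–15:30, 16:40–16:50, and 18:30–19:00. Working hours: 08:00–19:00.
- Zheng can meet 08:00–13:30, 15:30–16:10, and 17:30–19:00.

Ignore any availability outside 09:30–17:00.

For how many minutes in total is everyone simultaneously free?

30 minutes

Nikolai free within 08:00–19:00: 11:40–12:30, 12:40–13:50, 14:00–14:50, 15:00–15:30, 15:50–17:40.
Dana free within 08:00–19:00: 13:10–13:20, 15:30–16:40, 16:50–18:30.
Nikolai ∩ Freya: 12:00–12:30, 12:40–13:40, 15:20–15:30, 15:50–17:10.
Nikolai ∩ Freya ∩ Dana: 13:10–13:20, 15:50–16:40, 16:50–17:10.
Nikolai ∩ Freya ∩ Dana ∩ Zheng: 13:10–13:20, 15:50–16:10.
Restricted to 09:30–17:00: 13:10–13:20, 15:50–16:10.
Total common minutes: 10 + 20 = 30.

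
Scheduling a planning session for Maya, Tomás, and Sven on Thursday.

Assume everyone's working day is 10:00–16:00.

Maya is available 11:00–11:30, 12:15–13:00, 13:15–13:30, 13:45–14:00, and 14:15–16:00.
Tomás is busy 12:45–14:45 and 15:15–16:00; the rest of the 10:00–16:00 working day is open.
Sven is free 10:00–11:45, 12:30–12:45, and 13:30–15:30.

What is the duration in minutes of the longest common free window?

30 minutes

Tomás free within 10:00–16:00: 10:00–12:45, 14:45–15:15.
Maya ∩ Tomás: 11:00–11:30, 12:15–12:45, 14:45–15:15.
Maya ∩ Tomás ∩ Sven: 11:00–11:30, 12:30–12:45, 14:45–15:15.
Common window lengths: 30, 15, 30 min; longest is 30.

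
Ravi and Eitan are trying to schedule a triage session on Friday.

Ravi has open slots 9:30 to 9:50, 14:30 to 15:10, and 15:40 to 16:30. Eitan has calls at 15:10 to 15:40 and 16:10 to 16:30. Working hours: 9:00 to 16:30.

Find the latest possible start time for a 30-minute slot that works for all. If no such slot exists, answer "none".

Eitan free within 09:00–16:30: 09:00–15:10, 15:40–16:10.
Ravi ∩ Eitan: 09:30–09:50, 14:30–15:10, 15:40–16:10.
Windows ≥ 30 min: 14:30–15:10, 15:40–16:10.
Latest start in the last window 15:40–16:10 is 16:10 − 30 min = 15:40.

15:40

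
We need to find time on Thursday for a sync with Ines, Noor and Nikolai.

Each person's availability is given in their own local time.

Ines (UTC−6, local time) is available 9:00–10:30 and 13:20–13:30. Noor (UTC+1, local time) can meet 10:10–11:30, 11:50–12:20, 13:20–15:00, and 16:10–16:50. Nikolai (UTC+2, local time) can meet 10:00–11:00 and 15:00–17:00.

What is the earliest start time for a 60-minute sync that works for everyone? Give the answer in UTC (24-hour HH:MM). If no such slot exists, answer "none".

none

Ines → UTC: 15:00–16:30, 19:20–19:30.
Noor → UTC: 09:10–10:30, 10:50–11:20, 12:20–14:00, 15:10–15:50.
Nikolai → UTC: 08:00–09:00, 13:00–15:00.
Ines ∩ Noor: 15:10–15:50.
Ines ∩ Noor ∩ Nikolai: (none).
Windows ≥ 60 min: (none).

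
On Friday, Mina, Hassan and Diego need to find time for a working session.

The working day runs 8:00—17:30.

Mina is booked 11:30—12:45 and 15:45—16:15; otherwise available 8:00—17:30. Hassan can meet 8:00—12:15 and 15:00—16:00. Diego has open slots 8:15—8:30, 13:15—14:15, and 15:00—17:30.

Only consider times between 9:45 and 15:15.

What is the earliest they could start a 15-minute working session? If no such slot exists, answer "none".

15:00

Mina free within 08:00–17:30: 08:00–11:30, 12:45–15:45, 16:15–17:30.
Mina ∩ Hassan: 08:00–11:30, 15:00–15:45.
Mina ∩ Hassan ∩ Diego: 08:15–08:30, 15:00–15:45.
Restricted to 09:45–15:15: 15:00–15:15.
Windows ≥ 15 min: 15:00–15:15.
Earliest such window starts at 15:00.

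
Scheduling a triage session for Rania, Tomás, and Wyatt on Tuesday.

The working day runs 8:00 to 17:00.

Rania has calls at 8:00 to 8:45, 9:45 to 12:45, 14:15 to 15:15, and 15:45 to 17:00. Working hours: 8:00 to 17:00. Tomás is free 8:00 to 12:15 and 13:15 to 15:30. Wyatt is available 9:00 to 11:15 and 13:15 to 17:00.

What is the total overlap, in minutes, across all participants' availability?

Rania free within 08:00–17:00: 08:45–09:45, 12:45–14:15, 15:15–15:45.
Rania ∩ Tomás: 08:45–09:45, 13:15–14:15, 15:15–15:30.
Rania ∩ Tomás ∩ Wyatt: 09:00–09:45, 13:15–14:15, 15:15–15:30.
Total common minutes: 45 + 60 + 15 = 120.

120 minutes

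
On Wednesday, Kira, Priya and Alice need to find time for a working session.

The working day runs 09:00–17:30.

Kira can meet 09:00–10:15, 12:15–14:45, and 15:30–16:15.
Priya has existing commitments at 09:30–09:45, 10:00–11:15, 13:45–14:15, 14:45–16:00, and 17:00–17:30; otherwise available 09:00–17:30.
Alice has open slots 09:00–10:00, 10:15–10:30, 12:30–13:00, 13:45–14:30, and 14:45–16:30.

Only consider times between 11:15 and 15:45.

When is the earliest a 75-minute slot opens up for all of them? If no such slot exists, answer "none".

Priya free within 09:00–17:30: 09:00–09:30, 09:45–10:00, 11:15–13:45, 14:15–14:45, 16:00–17:00.
Kira ∩ Priya: 09:00–09:30, 09:45–10:00, 12:15–13:45, 14:15–14:45, 16:00–16:15.
Kira ∩ Priya ∩ Alice: 09:00–09:30, 09:45–10:00, 12:30–13:00, 14:15–14:30, 16:00–16:15.
Restricted to 11:15–15:45: 12:30–13:00, 14:15–14:30.
Windows ≥ 75 min: (none).

none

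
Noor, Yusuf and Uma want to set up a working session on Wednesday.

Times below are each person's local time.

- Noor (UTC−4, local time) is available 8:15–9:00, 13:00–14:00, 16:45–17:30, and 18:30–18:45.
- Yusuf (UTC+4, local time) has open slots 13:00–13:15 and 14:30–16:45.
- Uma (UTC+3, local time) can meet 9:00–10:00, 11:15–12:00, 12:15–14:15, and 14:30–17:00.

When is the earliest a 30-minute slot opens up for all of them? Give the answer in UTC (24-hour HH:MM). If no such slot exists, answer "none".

12:15

Noor → UTC: 12:15–13:00, 17:00–18:00, 20:45–21:30, 22:30–22:45.
Yusuf → UTC: 09:00–09:15, 10:30–12:45.
Uma → UTC: 06:00–07:00, 08:15–09:00, 09:15–11:15, 11:30–14:00.
Noor ∩ Yusuf: 12:15–12:45.
Noor ∩ Yusuf ∩ Uma: 12:15–12:45.
Windows ≥ 30 min: 12:15–12:45.
Earliest such window starts at 12:15.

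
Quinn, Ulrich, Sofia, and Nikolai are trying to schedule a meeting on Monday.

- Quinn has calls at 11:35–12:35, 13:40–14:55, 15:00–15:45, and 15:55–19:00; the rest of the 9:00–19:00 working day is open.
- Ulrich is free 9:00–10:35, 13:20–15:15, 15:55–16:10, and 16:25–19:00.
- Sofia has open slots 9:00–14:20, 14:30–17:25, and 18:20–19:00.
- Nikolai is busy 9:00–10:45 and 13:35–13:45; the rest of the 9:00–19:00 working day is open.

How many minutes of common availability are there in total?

Quinn free within 09:00–19:00: 09:00–11:35, 12:35–13:40, 14:55–15:00, 15:45–15:55.
Nikolai free within 09:00–19:00: 10:45–13:35, 13:45–19:00.
Quinn ∩ Ulrich: 09:00–10:35, 13:20–13:40, 14:55–15:00.
Quinn ∩ Ulrich ∩ Sofia: 09:00–10:35, 13:20–13:40, 14:55–15:00.
Quinn ∩ Ulrich ∩ Sofia ∩ Nikolai: 13:20–13:35, 14:55–15:00.
Total common minutes: 15 + 5 = 20.

20 minutes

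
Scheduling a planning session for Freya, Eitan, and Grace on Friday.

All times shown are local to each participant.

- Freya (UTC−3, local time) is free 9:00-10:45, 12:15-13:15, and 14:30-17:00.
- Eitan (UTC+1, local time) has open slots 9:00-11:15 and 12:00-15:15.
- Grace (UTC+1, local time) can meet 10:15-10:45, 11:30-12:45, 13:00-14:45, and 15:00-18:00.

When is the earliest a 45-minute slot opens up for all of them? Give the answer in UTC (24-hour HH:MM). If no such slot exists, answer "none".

12:00

Freya → UTC: 12:00–13:45, 15:15–16:15, 17:30–20:00.
Eitan → UTC: 08:00–10:15, 11:00–14:15.
Grace → UTC: 09:15–09:45, 10:30–11:45, 12:00–13:45, 14:00–17:00.
Freya ∩ Eitan: 12:00–13:45.
Freya ∩ Eitan ∩ Grace: 12:00–13:45.
Windows ≥ 45 min: 12:00–13:45.
Earliest such window starts at 12:00.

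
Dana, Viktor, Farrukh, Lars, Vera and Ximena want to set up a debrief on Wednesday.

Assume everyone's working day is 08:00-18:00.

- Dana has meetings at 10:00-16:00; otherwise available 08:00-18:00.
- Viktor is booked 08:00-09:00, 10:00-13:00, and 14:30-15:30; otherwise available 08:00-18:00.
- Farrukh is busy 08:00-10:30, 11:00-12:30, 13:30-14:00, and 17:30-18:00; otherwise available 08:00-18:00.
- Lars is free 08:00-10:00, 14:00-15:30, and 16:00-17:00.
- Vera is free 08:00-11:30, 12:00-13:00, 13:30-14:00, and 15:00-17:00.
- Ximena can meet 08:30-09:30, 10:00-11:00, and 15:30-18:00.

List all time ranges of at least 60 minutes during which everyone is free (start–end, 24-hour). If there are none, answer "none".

16:00–17:00

Dana free within 08:00–18:00: 08:00–10:00, 16:00–18:00.
Viktor free within 08:00–18:00: 09:00–10:00, 13:00–14:30, 15:30–18:00.
Farrukh free within 08:00–18:00: 10:30–11:00, 12:30–13:30, 14:00–17:30.
Dana ∩ Viktor: 09:00–10:00, 16:00–18:00.
Dana ∩ Viktor ∩ Farrukh: 16:00–17:30.
Dana ∩ Viktor ∩ Farrukh ∩ Lars: 16:00–17:00.
Dana ∩ Viktor ∩ Farrukh ∩ Lars ∩ Vera: 16:00–17:00.
Dana ∩ Viktor ∩ Farrukh ∩ Lars ∩ Vera ∩ Ximena: 16:00–17:00.
Windows ≥ 60 min: 16:00–17:00.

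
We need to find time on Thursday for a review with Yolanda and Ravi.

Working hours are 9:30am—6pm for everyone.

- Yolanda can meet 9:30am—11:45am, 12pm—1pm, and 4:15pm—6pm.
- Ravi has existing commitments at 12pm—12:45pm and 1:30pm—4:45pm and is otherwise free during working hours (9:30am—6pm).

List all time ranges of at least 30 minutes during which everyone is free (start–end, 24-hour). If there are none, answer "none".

Ravi free within 09:30–18:00: 09:30–12:00, 12:45–13:30, 16:45–18:00.
Yolanda ∩ Ravi: 09:30–11:45, 12:45–13:00, 16:45–18:00.
Windows ≥ 30 min: 09:30–11:45, 16:45–18:00.

09:30–11:45, 16:45–18:00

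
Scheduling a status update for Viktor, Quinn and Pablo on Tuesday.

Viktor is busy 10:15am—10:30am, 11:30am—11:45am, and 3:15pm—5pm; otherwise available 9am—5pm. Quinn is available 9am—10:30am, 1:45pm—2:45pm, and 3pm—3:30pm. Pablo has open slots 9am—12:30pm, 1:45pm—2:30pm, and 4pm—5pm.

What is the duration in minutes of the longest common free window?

75 minutes

Viktor free within 09:00–17:00: 09:00–10:15, 10:30–11:30, 11:45–15:15.
Viktor ∩ Quinn: 09:00–10:15, 13:45–14:45, 15:00–15:15.
Viktor ∩ Quinn ∩ Pablo: 09:00–10:15, 13:45–14:30.
Common window lengths: 75, 45 min; longest is 75.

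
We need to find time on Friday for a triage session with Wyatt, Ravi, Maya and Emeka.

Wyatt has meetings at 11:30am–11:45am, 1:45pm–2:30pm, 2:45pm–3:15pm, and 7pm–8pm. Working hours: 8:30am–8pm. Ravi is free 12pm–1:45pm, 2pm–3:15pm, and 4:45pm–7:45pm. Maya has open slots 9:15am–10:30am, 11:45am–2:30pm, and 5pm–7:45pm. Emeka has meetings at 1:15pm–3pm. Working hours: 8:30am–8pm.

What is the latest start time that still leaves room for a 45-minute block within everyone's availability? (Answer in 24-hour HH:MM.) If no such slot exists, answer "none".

18:15

Wyatt free within 08:30–20:00: 08:30–11:30, 11:45–13:45, 14:30–14:45, 15:15–19:00.
Emeka free within 08:30–20:00: 08:30–13:15, 15:00–20:00.
Wyatt ∩ Ravi: 12:00–13:45, 14:30–14:45, 16:45–19:00.
Wyatt ∩ Ravi ∩ Maya: 12:00–13:45, 17:00–19:00.
Wyatt ∩ Ravi ∩ Maya ∩ Emeka: 12:00–13:15, 17:00–19:00.
Windows ≥ 45 min: 12:00–13:15, 17:00–19:00.
Latest start in the last window 17:00–19:00 is 19:00 − 45 min = 18:15.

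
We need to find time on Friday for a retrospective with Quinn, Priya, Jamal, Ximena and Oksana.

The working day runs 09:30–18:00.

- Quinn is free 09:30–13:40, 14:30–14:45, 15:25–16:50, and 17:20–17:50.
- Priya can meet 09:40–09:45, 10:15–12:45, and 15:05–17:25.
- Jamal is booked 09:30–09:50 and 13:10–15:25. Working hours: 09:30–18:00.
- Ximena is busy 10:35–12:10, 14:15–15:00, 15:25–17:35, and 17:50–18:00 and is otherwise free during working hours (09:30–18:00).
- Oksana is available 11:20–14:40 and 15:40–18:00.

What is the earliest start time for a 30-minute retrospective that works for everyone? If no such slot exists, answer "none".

12:10

Jamal free within 09:30–18:00: 09:50–13:10, 15:25–18:00.
Ximena free within 09:30–18:00: 09:30–10:35, 12:10–14:15, 15:00–15:25, 17:35–17:50.
Quinn ∩ Priya: 09:40–09:45, 10:15–12:45, 15:25–16:50, 17:20–17:25.
Quinn ∩ Priya ∩ Jamal: 10:15–12:45, 15:25–16:50, 17:20–17:25.
Quinn ∩ Priya ∩ Jamal ∩ Ximena: 10:15–10:35, 12:10–12:45.
Quinn ∩ Priya ∩ Jamal ∩ Ximena ∩ Oksana: 12:10–12:45.
Windows ≥ 30 min: 12:10–12:45.
Earliest such window starts at 12:10.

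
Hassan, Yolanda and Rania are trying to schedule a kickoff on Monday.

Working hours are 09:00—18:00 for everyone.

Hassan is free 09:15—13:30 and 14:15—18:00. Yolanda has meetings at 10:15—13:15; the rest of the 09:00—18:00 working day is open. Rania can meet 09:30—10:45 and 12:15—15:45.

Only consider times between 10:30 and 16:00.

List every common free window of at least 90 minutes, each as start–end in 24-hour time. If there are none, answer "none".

14:15–15:45

Yolanda free within 09:00–18:00: 09:00–10:15, 13:15–18:00.
Hassan ∩ Yolanda: 09:15–10:15, 13:15–13:30, 14:15–18:00.
Hassan ∩ Yolanda ∩ Rania: 09:30–10:15, 13:15–13:30, 14:15–15:45.
Restricted to 10:30–16:00: 13:15–13:30, 14:15–15:45.
Windows ≥ 90 min: 14:15–15:45.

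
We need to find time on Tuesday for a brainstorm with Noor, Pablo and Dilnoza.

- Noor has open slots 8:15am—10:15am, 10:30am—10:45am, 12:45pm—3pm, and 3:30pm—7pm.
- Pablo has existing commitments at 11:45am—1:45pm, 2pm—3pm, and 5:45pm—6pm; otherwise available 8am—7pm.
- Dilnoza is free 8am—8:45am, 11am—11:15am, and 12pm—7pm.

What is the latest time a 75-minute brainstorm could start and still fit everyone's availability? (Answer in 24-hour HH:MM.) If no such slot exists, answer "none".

Pablo free within 08:00–19:00: 08:00–11:45, 13:45–14:00, 15:00–17:45, 18:00–19:00.
Noor ∩ Pablo: 08:15–10:15, 10:30–10:45, 13:45–14:00, 15:30–17:45, 18:00–19:00.
Noor ∩ Pablo ∩ Dilnoza: 08:15–08:45, 13:45–14:00, 15:30–17:45, 18:00–19:00.
Windows ≥ 75 min: 15:30–17:45.
Latest start in the last window 15:30–17:45 is 17:45 − 75 min = 16:30.

16:30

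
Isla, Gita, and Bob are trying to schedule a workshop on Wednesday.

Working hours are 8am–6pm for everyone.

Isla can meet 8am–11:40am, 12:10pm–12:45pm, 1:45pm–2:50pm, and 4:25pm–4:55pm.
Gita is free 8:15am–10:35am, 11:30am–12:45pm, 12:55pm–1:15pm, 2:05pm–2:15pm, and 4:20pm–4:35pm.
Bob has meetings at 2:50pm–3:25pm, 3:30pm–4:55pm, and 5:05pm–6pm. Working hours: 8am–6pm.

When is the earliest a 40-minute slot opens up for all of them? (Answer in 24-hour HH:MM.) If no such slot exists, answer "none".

Bob free within 08:00–18:00: 08:00–14:50, 15:25–15:30, 16:55–17:05.
Isla ∩ Gita: 08:15–10:35, 11:30–11:40, 12:10–12:45, 14:05–14:15, 16:25–16:35.
Isla ∩ Gita ∩ Bob: 08:15–10:35, 11:30–11:40, 12:10–12:45, 14:05–14:15.
Windows ≥ 40 min: 08:15–10:35.
Earliest such window starts at 08:15.

08:15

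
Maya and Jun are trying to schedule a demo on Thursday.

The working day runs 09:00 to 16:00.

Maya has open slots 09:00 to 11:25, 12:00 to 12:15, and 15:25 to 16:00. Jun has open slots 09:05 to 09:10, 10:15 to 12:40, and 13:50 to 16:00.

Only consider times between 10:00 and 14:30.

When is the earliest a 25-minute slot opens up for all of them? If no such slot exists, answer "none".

Maya ∩ Jun: 09:05–09:10, 10:15–11:25, 12:00–12:15, 15:25–16:00.
Restricted to 10:00–14:30: 10:15–11:25, 12:00–12:15.
Windows ≥ 25 min: 10:15–11:25.
Earliest such window starts at 10:15.

10:15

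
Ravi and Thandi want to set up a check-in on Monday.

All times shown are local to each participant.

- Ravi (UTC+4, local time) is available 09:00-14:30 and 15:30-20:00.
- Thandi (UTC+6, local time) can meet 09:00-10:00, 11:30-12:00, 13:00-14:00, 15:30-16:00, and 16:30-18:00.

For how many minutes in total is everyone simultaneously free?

Ravi → UTC: 05:00–10:30, 11:30–16:00.
Thandi → UTC: 03:00–04:00, 05:30–06:00, 07:00–08:00, 09:30–10:00, 10:30–12:00.
Ravi ∩ Thandi: 05:30–06:00, 07:00–08:00, 09:30–10:00, 11:30–12:00.
Total common minutes: 30 + 60 + 30 + 30 = 150.

150 minutes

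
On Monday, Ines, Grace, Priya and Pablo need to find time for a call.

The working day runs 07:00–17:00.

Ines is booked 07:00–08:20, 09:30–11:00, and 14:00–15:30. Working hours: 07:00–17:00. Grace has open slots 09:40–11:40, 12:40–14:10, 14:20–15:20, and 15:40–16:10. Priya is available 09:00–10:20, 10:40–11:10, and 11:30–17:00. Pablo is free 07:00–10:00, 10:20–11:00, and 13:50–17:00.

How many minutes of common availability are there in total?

Ines free within 07:00–17:00: 08:20–09:30, 11:00–14:00, 15:30–17:00.
Ines ∩ Grace: 11:00–11:40, 12:40–14:00, 15:40–16:10.
Ines ∩ Grace ∩ Priya: 11:00–11:10, 11:30–11:40, 12:40–14:00, 15:40–16:10.
Ines ∩ Grace ∩ Priya ∩ Pablo: 13:50–14:00, 15:40–16:10.
Total common minutes: 10 + 30 = 40.

40 minutes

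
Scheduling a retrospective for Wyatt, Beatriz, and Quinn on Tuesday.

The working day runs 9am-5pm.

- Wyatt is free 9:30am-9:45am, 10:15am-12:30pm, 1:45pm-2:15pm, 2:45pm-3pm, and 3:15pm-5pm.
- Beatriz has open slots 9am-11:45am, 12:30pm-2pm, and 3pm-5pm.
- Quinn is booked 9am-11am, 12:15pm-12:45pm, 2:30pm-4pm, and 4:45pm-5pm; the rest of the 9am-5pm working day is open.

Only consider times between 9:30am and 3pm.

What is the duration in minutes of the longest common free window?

Quinn free within 09:00–17:00: 11:00–12:15, 12:45–14:30, 16:00–16:45.
Wyatt ∩ Beatriz: 09:30–09:45, 10:15–11:45, 13:45–14:00, 15:15–17:00.
Wyatt ∩ Beatriz ∩ Quinn: 11:00–11:45, 13:45–14:00, 16:00–16:45.
Restricted to 09:30–15:00: 11:00–11:45, 13:45–14:00.
Common window lengths: 45, 15 min; longest is 45.

45 minutes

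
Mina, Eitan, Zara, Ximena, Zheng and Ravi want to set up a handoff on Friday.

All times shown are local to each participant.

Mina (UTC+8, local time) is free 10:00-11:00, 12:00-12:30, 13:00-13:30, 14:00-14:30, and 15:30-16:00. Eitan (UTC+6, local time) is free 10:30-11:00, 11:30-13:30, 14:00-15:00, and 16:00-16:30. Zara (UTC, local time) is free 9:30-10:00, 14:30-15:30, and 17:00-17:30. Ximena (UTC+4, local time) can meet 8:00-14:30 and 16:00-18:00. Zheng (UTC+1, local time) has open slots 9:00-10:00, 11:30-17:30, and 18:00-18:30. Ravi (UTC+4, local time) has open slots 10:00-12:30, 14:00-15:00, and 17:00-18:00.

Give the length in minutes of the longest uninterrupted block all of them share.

0 minutes

Mina → UTC: 02:00–03:00, 04:00–04:30, 05:00–05:30, 06:00–06:30, 07:30–08:00.
Eitan → UTC: 04:30–05:00, 05:30–07:30, 08:00–09:00, 10:00–10:30.
Zara → UTC: 09:30–10:00, 14:30–15:30, 17:00–17:30.
Ximena → UTC: 04:00–10:30, 12:00–14:00.
Zheng → UTC: 08:00–09:00, 10:30–16:30, 17:00–17:30.
Ravi → UTC: 06:00–08:30, 10:00–11:00, 13:00–14:00.
Mina ∩ Eitan: 06:00–06:30.
Mina ∩ Eitan ∩ Zara: (none).
Mina ∩ Eitan ∩ Zara ∩ Ximena: (none).
Mina ∩ Eitan ∩ Zara ∩ Ximena ∩ Zheng: (none).
Mina ∩ Eitan ∩ Zara ∩ Ximena ∩ Zheng ∩ Ravi: (none).
No common window.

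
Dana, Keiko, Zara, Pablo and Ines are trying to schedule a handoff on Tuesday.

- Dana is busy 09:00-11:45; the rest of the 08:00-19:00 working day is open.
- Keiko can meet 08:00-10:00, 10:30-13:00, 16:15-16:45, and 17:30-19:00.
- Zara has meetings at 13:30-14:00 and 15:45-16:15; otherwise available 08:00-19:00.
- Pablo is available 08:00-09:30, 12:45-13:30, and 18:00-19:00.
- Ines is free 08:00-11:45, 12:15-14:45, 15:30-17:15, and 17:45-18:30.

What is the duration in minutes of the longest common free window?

Dana free within 08:00–19:00: 08:00–09:00, 11:45–19:00.
Zara free within 08:00–19:00: 08:00–13:30, 14:00–15:45, 16:15–19:00.
Dana ∩ Keiko: 08:00–09:00, 11:45–13:00, 16:15–16:45, 17:30–19:00.
Dana ∩ Keiko ∩ Zara: 08:00–09:00, 11:45–13:00, 16:15–16:45, 17:30–19:00.
Dana ∩ Keiko ∩ Zara ∩ Pablo: 08:00–09:00, 12:45–13:00, 18:00–19:00.
Dana ∩ Keiko ∩ Zara ∩ Pablo ∩ Ines: 08:00–09:00, 12:45–13:00, 18:00–18:30.
Common window lengths: 60, 15, 30 min; longest is 60.

60 minutes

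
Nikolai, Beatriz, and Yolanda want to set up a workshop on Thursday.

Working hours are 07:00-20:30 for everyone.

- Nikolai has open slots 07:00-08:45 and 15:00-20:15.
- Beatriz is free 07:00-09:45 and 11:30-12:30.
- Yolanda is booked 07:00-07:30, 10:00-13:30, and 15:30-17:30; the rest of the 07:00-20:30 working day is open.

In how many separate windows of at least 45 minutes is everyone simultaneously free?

1

Yolanda free within 07:00–20:30: 07:30–10:00, 13:30–15:30, 17:30–20:30.
Nikolai ∩ Beatriz: 07:00–08:45.
Nikolai ∩ Beatriz ∩ Yolanda: 07:30–08:45.
Windows ≥ 45 min: 07:30–08:45.
That's 1 window.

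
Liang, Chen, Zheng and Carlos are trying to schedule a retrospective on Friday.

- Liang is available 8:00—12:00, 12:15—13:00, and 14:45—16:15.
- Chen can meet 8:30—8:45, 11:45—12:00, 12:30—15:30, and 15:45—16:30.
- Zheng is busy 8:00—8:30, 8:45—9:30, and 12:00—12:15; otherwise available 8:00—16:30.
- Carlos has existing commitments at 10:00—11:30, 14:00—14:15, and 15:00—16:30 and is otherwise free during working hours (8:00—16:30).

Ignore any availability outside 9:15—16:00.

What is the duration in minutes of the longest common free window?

30 minutes

Zheng free within 08:00–16:30: 08:30–08:45, 09:30–12:00, 12:15–16:30.
Carlos free within 08:00–16:30: 08:00–10:00, 11:30–14:00, 14:15–15:00.
Liang ∩ Chen: 08:30–08:45, 11:45–12:00, 12:30–13:00, 14:45–15:30, 15:45–16:15.
Liang ∩ Chen ∩ Zheng: 08:30–08:45, 11:45–12:00, 12:30–13:00, 14:45–15:30, 15:45–16:15.
Liang ∩ Chen ∩ Zheng ∩ Carlos: 08:30–08:45, 11:45–12:00, 12:30–13:00, 14:45–15:00.
Restricted to 09:15–16:00: 11:45–12:00, 12:30–13:00, 14:45–15:00.
Common window lengths: 15, 30, 15 min; longest is 30.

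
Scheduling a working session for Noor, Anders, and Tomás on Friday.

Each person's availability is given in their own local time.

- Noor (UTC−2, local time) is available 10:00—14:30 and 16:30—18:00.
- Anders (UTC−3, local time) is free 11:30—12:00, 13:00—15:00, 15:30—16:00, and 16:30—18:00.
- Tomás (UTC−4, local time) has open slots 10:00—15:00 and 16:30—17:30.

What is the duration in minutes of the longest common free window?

30 minutes

Noor → UTC: 12:00–16:30, 18:30–20:00.
Anders → UTC: 14:30–15:00, 16:00–18:00, 18:30–19:00, 19:30–21:00.
Tomás → UTC: 14:00–19:00, 20:30–21:30.
Noor ∩ Anders: 14:30–15:00, 16:00–16:30, 18:30–19:00, 19:30–20:00.
Noor ∩ Anders ∩ Tomás: 14:30–15:00, 16:00–16:30, 18:30–19:00.
Common window lengths: 30, 30, 30 min; longest is 30.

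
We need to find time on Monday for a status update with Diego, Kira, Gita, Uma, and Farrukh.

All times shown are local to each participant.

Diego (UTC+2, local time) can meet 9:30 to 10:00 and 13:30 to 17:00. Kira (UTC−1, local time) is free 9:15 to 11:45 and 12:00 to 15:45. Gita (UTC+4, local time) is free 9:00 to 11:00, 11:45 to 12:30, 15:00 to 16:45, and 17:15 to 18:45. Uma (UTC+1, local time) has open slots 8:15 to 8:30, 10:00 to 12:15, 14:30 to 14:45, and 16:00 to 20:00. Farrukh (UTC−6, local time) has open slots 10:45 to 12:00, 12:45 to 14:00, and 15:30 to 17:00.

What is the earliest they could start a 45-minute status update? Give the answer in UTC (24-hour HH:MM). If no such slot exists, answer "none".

Diego → UTC: 07:30–08:00, 11:30–15:00.
Kira → UTC: 10:15–12:45, 13:00–16:45.
Gita → UTC: 05:00–07:00, 07:45–08:30, 11:00–12:45, 13:15–14:45.
Uma → UTC: 07:15–07:30, 09:00–11:15, 13:30–13:45, 15:00–19:00.
Farrukh → UTC: 16:45–18:00, 18:45–20:00, 21:30–23:00.
Diego ∩ Kira: 11:30–12:45, 13:00–15:00.
Diego ∩ Kira ∩ Gita: 11:30–12:45, 13:15–14:45.
Diego ∩ Kira ∩ Gita ∩ Uma: 13:30–13:45.
Diego ∩ Kira ∩ Gita ∩ Uma ∩ Farrukh: (none).
Windows ≥ 45 min: (none).

none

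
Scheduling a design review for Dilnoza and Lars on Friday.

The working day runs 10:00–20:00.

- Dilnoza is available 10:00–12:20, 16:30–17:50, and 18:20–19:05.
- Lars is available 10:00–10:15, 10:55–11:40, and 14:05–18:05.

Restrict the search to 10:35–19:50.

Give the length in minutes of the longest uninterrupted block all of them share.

80 minutes

Dilnoza ∩ Lars: 10:00–10:15, 10:55–11:40, 16:30–17:50.
Restricted to 10:35–19:50: 10:55–11:40, 16:30–17:50.
Common window lengths: 45, 80 min; longest is 80.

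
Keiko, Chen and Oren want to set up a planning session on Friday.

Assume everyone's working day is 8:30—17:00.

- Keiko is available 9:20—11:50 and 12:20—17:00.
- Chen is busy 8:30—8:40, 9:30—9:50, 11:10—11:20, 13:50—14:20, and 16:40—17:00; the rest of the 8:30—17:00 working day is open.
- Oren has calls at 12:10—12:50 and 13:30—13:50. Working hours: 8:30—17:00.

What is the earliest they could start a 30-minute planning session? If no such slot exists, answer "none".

Chen free within 08:30–17:00: 08:40–09:30, 09:50–11:10, 11:20–13:50, 14:20–16:40.
Oren free within 08:30–17:00: 08:30–12:10, 12:50–13:30, 13:50–17:00.
Keiko ∩ Chen: 09:20–09:30, 09:50–11:10, 11:20–11:50, 12:20–13:50, 14:20–16:40.
Keiko ∩ Chen ∩ Oren: 09:20–09:30, 09:50–11:10, 11:20–11:50, 12:50–13:30, 14:20–16:40.
Windows ≥ 30 min: 09:50–11:10, 11:20–11:50, 12:50–13:30, 14:20–16:40.
Earliest such window starts at 09:50.

09:50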